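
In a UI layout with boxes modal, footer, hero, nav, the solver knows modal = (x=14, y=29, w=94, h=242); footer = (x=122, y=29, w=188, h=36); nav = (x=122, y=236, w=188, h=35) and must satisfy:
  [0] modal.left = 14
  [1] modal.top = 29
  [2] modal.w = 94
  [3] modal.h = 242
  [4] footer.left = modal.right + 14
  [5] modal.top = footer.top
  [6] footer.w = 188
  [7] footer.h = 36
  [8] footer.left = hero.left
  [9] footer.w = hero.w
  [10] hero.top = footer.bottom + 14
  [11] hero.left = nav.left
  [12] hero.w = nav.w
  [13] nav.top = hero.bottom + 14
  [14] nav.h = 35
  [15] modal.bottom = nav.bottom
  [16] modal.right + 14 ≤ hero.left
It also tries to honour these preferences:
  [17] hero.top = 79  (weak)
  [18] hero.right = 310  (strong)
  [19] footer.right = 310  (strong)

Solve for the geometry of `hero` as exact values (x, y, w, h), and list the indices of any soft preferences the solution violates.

hero = (x=122, y=79, w=188, h=143)
violated soft preferences: none

1. hero.x = 122  [footer.left = hero.left]
2. hero.w = 188  [footer.w = hero.w]
3. hero.y = 79  [hero.top = footer.bottom + 14]
4. hero.h = 143  [nav.top = hero.bottom + 14]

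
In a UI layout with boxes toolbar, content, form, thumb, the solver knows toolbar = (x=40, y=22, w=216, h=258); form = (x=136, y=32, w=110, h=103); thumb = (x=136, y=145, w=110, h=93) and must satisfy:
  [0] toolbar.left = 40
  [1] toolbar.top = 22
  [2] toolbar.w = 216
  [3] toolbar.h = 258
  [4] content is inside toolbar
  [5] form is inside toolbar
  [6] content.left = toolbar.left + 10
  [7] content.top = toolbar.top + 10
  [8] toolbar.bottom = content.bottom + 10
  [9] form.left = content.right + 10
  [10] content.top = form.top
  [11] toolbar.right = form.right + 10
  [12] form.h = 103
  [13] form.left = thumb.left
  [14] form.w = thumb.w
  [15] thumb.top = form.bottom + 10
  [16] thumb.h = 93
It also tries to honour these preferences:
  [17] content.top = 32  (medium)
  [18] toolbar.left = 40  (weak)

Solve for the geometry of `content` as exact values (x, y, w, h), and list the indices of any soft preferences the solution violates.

content = (x=50, y=32, w=76, h=238)
violated soft preferences: none

1. content.x = 50  [content.left = toolbar.left + 10]
2. content.y = 32  [content.top = toolbar.top + 10]
3. content.h = 238  [toolbar.bottom = content.bottom + 10]
4. content.w = 76  [form.left = content.right + 10]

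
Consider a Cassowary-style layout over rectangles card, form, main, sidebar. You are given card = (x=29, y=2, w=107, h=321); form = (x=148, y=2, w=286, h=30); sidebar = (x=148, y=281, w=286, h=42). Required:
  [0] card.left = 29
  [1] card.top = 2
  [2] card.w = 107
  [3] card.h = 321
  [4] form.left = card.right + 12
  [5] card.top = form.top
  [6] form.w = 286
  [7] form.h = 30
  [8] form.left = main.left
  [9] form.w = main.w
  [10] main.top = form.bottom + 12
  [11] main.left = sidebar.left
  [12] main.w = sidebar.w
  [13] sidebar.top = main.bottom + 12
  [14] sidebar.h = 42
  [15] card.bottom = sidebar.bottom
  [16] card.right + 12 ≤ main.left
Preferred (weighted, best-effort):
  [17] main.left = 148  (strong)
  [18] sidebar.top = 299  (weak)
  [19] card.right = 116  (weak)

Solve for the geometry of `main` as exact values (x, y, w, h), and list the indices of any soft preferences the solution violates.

1. main.x = 148  [form.left = main.left]
2. main.w = 286  [form.w = main.w]
3. main.y = 44  [main.top = form.bottom + 12]
4. main.h = 225  [sidebar.top = main.bottom + 12]

main = (x=148, y=44, w=286, h=225)
violated soft preferences: 18, 19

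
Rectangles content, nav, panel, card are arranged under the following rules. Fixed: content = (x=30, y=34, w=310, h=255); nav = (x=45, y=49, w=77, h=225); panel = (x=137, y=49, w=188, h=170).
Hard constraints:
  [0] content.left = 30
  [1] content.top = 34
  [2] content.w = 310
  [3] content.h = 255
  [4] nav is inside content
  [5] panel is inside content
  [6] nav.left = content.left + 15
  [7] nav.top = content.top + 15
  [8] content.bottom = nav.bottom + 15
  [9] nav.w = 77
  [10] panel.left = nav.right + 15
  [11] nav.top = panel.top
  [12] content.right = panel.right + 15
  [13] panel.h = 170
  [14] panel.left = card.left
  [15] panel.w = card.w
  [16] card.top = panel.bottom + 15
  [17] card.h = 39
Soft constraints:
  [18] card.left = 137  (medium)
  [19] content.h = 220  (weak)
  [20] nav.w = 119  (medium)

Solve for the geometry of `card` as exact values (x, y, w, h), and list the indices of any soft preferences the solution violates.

card = (x=137, y=234, w=188, h=39)
violated soft preferences: 19, 20

1. card.x = 137  [panel.left = card.left]
2. card.w = 188  [panel.w = card.w]
3. card.y = 234  [card.top = panel.bottom + 15]
4. card.h = 39  [card.h = 39]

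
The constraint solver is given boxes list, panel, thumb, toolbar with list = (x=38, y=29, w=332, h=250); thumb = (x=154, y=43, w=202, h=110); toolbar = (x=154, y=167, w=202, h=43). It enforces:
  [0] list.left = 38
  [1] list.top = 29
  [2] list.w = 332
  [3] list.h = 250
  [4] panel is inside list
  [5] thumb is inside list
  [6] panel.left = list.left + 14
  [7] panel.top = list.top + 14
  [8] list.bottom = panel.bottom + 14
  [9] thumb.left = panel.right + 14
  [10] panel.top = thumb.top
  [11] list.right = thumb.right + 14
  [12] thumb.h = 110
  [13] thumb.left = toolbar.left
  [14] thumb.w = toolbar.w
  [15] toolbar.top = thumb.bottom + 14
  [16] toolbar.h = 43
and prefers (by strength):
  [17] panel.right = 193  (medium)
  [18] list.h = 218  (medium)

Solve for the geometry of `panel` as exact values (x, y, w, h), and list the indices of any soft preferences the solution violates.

panel = (x=52, y=43, w=88, h=222)
violated soft preferences: 17, 18

1. panel.x = 52  [panel.left = list.left + 14]
2. panel.y = 43  [panel.top = list.top + 14]
3. panel.h = 222  [list.bottom = panel.bottom + 14]
4. panel.w = 88  [thumb.left = panel.right + 14]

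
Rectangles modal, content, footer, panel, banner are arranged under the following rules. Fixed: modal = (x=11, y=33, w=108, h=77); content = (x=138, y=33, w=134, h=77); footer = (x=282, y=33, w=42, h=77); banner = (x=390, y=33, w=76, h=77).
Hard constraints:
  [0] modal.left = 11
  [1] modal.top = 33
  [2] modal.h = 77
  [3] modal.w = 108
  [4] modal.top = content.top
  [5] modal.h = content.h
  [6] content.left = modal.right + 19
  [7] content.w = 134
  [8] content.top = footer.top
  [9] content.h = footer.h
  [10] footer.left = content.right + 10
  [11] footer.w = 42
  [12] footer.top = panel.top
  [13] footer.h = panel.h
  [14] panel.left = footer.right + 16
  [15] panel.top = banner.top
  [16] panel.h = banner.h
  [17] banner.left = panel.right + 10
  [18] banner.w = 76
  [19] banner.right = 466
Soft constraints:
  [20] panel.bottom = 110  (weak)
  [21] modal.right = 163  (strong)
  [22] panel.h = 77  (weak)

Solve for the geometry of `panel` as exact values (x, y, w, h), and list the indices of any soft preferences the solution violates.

1. panel.y = 33  [footer.top = panel.top]
2. panel.h = 77  [footer.h = panel.h]
3. panel.x = 340  [panel.left = footer.right + 16]
4. panel.w = 40  [banner.left = panel.right + 10]

panel = (x=340, y=33, w=40, h=77)
violated soft preferences: 21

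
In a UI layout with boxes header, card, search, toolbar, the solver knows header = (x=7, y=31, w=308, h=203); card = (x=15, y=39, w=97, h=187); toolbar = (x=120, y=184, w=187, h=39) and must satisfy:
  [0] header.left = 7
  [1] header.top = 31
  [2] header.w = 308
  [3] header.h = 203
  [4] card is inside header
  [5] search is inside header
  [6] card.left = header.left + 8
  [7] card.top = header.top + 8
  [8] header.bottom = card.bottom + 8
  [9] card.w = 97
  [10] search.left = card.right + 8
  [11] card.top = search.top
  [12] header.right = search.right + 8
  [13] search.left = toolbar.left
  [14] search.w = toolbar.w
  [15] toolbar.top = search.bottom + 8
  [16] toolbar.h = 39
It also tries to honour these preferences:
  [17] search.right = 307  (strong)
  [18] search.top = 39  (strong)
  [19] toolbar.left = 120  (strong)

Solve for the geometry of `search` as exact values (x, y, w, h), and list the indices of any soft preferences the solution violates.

search = (x=120, y=39, w=187, h=137)
violated soft preferences: none

1. search.x = 120  [search.left = card.right + 8]
2. search.y = 39  [card.top = search.top]
3. search.w = 187  [header.right = search.right + 8]
4. search.h = 137  [toolbar.top = search.bottom + 8]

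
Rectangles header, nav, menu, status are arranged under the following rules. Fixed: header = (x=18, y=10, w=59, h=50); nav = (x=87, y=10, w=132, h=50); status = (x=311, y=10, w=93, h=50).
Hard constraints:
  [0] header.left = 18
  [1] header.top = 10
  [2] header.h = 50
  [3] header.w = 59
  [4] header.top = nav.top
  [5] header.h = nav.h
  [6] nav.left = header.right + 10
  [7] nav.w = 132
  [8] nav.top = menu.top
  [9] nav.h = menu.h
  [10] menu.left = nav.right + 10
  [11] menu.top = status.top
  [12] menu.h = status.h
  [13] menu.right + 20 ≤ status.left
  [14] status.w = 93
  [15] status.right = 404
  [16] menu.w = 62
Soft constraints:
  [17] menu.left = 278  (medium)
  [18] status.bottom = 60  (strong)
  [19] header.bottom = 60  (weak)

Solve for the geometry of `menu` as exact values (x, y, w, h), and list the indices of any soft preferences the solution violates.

1. menu.y = 10  [nav.top = menu.top]
2. menu.h = 50  [nav.h = menu.h]
3. menu.x = 229  [menu.left = nav.right + 10]
4. menu.w = 62  [menu.w = 62]

menu = (x=229, y=10, w=62, h=50)
violated soft preferences: 17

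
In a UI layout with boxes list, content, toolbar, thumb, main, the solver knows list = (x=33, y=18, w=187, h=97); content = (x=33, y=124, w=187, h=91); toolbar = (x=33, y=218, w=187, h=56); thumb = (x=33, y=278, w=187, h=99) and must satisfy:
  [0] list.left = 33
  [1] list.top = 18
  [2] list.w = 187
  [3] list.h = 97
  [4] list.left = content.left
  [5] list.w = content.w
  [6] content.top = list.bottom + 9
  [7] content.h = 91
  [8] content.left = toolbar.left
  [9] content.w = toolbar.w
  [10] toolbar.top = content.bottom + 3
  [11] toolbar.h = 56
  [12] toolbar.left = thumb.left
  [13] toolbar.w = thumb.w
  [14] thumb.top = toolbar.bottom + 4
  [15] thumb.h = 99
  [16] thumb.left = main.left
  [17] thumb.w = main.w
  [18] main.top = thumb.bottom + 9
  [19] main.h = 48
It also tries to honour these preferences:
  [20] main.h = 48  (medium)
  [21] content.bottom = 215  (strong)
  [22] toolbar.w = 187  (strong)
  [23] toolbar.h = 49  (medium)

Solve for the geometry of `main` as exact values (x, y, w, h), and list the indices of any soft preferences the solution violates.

1. main.x = 33  [thumb.left = main.left]
2. main.w = 187  [thumb.w = main.w]
3. main.y = 386  [main.top = thumb.bottom + 9]
4. main.h = 48  [main.h = 48]

main = (x=33, y=386, w=187, h=48)
violated soft preferences: 23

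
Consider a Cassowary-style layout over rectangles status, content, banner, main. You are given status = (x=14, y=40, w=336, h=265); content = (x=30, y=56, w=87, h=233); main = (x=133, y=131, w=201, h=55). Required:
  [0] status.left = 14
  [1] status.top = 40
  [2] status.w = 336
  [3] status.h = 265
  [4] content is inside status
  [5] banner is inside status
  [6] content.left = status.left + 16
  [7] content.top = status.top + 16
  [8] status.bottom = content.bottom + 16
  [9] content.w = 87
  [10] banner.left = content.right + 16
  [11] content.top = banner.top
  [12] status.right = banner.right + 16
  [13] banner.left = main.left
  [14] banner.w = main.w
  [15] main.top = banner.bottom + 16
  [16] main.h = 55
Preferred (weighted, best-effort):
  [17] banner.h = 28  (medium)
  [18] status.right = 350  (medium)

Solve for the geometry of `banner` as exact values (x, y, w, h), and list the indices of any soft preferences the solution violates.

1. banner.x = 133  [banner.left = content.right + 16]
2. banner.y = 56  [content.top = banner.top]
3. banner.w = 201  [status.right = banner.right + 16]
4. banner.h = 59  [main.top = banner.bottom + 16]

banner = (x=133, y=56, w=201, h=59)
violated soft preferences: 17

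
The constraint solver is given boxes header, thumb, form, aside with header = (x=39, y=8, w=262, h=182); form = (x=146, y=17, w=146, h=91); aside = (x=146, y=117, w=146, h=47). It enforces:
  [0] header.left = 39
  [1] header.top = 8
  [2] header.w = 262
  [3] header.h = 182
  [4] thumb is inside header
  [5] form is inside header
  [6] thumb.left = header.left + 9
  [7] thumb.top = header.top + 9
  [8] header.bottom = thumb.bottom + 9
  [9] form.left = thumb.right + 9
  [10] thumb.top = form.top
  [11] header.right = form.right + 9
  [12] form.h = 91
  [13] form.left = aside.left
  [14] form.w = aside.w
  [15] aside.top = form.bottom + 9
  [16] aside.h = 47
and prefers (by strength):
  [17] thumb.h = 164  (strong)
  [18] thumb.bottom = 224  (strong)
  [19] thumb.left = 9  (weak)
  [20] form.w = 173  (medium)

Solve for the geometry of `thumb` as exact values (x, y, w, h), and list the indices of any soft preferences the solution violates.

thumb = (x=48, y=17, w=89, h=164)
violated soft preferences: 18, 19, 20

1. thumb.x = 48  [thumb.left = header.left + 9]
2. thumb.y = 17  [thumb.top = header.top + 9]
3. thumb.h = 164  [header.bottom = thumb.bottom + 9]
4. thumb.w = 89  [form.left = thumb.right + 9]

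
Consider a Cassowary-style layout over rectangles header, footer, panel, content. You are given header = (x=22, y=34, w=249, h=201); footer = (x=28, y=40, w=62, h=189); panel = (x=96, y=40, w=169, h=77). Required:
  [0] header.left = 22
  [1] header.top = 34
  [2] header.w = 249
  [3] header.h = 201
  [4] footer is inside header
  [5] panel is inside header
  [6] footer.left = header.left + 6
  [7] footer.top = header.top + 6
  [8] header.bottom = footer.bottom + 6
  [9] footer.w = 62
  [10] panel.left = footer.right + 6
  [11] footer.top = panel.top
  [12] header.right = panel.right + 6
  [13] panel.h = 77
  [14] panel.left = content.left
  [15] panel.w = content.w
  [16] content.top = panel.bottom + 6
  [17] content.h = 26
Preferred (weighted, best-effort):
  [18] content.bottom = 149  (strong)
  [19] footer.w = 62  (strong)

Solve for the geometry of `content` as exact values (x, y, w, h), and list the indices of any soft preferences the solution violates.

1. content.x = 96  [panel.left = content.left]
2. content.w = 169  [panel.w = content.w]
3. content.y = 123  [content.top = panel.bottom + 6]
4. content.h = 26  [content.h = 26]

content = (x=96, y=123, w=169, h=26)
violated soft preferences: none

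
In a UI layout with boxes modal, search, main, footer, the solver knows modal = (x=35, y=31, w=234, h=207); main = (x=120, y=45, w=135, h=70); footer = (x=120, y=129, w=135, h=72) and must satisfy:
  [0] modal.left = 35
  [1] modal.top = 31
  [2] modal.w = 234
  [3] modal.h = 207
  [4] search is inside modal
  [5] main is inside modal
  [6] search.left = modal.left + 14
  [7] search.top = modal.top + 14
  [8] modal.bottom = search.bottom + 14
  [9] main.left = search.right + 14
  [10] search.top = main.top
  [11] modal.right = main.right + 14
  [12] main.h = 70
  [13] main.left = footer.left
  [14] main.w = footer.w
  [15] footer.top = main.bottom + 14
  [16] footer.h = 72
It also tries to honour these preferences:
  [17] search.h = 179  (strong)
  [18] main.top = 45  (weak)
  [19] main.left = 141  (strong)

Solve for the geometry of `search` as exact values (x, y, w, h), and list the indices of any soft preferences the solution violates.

search = (x=49, y=45, w=57, h=179)
violated soft preferences: 19

1. search.x = 49  [search.left = modal.left + 14]
2. search.y = 45  [search.top = modal.top + 14]
3. search.h = 179  [modal.bottom = search.bottom + 14]
4. search.w = 57  [main.left = search.right + 14]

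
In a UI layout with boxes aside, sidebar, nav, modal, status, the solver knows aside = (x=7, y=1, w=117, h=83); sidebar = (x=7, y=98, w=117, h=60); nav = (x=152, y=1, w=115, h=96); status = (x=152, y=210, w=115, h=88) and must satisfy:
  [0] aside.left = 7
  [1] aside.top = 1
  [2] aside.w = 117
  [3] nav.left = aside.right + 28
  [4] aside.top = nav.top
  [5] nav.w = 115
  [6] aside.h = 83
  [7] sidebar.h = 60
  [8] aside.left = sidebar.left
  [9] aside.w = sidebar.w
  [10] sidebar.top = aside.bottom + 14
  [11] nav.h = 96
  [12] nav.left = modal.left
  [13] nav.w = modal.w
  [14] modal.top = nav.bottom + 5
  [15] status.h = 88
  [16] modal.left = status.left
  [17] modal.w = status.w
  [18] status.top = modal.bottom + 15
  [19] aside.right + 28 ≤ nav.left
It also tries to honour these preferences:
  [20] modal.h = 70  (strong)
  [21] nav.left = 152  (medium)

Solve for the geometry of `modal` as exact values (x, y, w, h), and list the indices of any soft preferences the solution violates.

1. modal.x = 152  [nav.left = modal.left]
2. modal.w = 115  [nav.w = modal.w]
3. modal.y = 102  [modal.top = nav.bottom + 5]
4. modal.h = 93  [status.top = modal.bottom + 15]

modal = (x=152, y=102, w=115, h=93)
violated soft preferences: 20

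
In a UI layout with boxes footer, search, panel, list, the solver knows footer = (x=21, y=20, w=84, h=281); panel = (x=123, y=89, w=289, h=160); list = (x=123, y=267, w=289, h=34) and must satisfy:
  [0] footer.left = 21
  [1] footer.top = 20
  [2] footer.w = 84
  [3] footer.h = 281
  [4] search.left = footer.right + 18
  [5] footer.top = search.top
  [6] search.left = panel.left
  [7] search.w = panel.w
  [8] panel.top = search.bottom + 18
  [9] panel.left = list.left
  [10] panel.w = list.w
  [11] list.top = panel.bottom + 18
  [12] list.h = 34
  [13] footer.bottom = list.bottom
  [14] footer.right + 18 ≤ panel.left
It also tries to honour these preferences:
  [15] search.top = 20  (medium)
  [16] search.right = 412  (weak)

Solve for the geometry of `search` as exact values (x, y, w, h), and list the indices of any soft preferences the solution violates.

search = (x=123, y=20, w=289, h=51)
violated soft preferences: none

1. search.x = 123  [search.left = footer.right + 18]
2. search.y = 20  [footer.top = search.top]
3. search.w = 289  [search.w = panel.w]
4. search.h = 51  [panel.top = search.bottom + 18]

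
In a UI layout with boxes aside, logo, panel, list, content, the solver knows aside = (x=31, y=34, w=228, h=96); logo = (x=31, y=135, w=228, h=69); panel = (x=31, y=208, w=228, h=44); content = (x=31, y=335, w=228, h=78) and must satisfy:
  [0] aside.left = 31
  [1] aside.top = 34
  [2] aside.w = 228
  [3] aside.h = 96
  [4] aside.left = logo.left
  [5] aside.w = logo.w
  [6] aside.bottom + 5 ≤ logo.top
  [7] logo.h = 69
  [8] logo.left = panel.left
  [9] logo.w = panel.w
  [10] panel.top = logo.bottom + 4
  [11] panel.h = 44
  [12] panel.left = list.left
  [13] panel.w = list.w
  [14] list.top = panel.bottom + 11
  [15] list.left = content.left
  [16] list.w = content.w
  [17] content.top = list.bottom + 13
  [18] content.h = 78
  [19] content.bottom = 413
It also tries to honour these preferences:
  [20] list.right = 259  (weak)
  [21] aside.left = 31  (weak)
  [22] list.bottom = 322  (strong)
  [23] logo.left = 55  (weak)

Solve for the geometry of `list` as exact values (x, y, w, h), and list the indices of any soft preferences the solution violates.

1. list.x = 31  [panel.left = list.left]
2. list.w = 228  [panel.w = list.w]
3. list.y = 263  [list.top = panel.bottom + 11]
4. list.h = 59  [content.top = list.bottom + 13]

list = (x=31, y=263, w=228, h=59)
violated soft preferences: 23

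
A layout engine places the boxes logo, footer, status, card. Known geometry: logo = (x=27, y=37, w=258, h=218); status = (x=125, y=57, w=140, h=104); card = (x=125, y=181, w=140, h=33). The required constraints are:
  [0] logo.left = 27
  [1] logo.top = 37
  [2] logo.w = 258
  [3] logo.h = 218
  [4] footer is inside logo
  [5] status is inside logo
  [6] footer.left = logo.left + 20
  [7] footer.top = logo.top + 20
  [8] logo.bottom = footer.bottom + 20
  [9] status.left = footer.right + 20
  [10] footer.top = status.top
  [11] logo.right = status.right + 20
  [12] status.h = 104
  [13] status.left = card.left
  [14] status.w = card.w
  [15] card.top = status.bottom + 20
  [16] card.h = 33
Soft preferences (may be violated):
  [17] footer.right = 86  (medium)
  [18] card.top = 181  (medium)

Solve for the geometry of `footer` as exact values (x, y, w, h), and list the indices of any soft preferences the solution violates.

footer = (x=47, y=57, w=58, h=178)
violated soft preferences: 17

1. footer.x = 47  [footer.left = logo.left + 20]
2. footer.y = 57  [footer.top = logo.top + 20]
3. footer.h = 178  [logo.bottom = footer.bottom + 20]
4. footer.w = 58  [status.left = footer.right + 20]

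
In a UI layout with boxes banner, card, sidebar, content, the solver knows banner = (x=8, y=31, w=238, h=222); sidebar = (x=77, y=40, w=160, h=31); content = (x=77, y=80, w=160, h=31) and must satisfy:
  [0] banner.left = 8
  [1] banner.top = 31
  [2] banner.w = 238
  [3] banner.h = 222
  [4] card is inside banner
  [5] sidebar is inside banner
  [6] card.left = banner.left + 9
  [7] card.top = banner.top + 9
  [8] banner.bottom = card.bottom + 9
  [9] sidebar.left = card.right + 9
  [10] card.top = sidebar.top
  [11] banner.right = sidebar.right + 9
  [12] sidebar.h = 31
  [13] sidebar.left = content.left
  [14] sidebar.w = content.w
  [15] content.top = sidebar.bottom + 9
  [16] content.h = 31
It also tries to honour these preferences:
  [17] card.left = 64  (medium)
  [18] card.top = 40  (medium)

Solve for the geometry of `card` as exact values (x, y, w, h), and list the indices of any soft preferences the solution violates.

card = (x=17, y=40, w=51, h=204)
violated soft preferences: 17

1. card.x = 17  [card.left = banner.left + 9]
2. card.y = 40  [card.top = banner.top + 9]
3. card.h = 204  [banner.bottom = card.bottom + 9]
4. card.w = 51  [sidebar.left = card.right + 9]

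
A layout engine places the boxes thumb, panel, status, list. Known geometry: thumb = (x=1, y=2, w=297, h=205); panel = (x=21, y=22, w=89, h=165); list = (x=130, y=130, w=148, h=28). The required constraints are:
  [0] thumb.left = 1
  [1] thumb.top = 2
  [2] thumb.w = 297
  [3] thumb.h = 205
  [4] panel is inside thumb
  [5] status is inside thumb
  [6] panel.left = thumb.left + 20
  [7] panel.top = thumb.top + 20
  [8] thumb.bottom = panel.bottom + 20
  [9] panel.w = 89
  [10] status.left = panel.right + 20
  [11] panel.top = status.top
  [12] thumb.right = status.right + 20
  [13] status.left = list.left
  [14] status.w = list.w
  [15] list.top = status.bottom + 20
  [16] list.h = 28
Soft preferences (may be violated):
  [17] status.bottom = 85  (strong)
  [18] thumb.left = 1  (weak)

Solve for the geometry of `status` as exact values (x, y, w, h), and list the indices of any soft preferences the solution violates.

1. status.x = 130  [status.left = panel.right + 20]
2. status.y = 22  [panel.top = status.top]
3. status.w = 148  [thumb.right = status.right + 20]
4. status.h = 88  [list.top = status.bottom + 20]

status = (x=130, y=22, w=148, h=88)
violated soft preferences: 17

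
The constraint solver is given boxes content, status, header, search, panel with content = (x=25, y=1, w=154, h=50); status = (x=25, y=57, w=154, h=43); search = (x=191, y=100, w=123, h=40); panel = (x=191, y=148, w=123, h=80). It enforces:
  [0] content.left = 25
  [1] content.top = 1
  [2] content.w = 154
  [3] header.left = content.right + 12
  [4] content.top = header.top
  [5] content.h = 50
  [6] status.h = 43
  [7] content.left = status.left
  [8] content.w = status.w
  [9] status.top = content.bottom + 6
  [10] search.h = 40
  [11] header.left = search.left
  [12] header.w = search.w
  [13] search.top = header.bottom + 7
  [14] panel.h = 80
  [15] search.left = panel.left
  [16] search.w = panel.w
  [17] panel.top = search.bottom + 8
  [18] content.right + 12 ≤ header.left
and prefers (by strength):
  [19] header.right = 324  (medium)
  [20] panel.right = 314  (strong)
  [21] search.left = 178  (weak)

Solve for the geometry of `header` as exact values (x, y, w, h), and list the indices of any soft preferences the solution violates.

header = (x=191, y=1, w=123, h=92)
violated soft preferences: 19, 21

1. header.x = 191  [header.left = content.right + 12]
2. header.y = 1  [content.top = header.top]
3. header.w = 123  [header.w = search.w]
4. header.h = 92  [search.top = header.bottom + 7]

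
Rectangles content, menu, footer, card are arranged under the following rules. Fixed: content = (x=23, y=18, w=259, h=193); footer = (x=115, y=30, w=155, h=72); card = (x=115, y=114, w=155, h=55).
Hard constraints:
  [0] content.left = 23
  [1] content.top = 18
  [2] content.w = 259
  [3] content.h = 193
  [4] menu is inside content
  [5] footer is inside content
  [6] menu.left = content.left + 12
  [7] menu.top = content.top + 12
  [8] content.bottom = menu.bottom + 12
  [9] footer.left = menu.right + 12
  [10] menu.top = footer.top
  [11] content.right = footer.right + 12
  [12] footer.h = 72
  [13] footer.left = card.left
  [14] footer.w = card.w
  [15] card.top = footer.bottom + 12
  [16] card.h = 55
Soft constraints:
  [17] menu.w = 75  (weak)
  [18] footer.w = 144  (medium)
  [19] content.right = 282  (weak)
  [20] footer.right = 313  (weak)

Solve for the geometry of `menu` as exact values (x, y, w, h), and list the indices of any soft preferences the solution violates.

1. menu.x = 35  [menu.left = content.left + 12]
2. menu.y = 30  [menu.top = content.top + 12]
3. menu.h = 169  [content.bottom = menu.bottom + 12]
4. menu.w = 68  [footer.left = menu.right + 12]

menu = (x=35, y=30, w=68, h=169)
violated soft preferences: 17, 18, 20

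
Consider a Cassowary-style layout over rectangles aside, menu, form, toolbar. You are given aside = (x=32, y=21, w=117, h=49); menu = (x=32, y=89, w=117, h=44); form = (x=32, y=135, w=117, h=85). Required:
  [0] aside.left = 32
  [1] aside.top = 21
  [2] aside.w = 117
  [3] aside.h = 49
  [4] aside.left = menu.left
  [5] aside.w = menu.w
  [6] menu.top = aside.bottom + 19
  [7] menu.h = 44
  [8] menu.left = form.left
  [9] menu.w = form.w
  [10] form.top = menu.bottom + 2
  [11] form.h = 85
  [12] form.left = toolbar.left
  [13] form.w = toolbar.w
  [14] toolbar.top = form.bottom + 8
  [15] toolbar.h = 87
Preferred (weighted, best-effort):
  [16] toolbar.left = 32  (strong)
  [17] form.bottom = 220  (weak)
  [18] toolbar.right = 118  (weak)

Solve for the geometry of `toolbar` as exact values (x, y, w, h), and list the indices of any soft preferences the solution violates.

toolbar = (x=32, y=228, w=117, h=87)
violated soft preferences: 18

1. toolbar.x = 32  [form.left = toolbar.left]
2. toolbar.w = 117  [form.w = toolbar.w]
3. toolbar.y = 228  [toolbar.top = form.bottom + 8]
4. toolbar.h = 87  [toolbar.h = 87]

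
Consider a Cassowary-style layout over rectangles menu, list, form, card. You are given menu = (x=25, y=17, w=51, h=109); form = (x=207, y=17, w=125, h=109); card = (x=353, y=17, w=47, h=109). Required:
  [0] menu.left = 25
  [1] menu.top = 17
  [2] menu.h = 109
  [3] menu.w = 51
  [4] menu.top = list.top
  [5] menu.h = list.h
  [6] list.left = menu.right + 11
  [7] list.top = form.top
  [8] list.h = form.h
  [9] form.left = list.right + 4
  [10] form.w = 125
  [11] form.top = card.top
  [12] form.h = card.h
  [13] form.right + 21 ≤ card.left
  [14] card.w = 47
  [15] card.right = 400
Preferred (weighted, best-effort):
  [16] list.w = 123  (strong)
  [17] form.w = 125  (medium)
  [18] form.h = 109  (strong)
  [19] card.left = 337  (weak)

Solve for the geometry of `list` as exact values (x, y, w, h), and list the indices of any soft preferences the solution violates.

list = (x=87, y=17, w=116, h=109)
violated soft preferences: 16, 19

1. list.y = 17  [menu.top = list.top]
2. list.h = 109  [menu.h = list.h]
3. list.x = 87  [list.left = menu.right + 11]
4. list.w = 116  [form.left = list.right + 4]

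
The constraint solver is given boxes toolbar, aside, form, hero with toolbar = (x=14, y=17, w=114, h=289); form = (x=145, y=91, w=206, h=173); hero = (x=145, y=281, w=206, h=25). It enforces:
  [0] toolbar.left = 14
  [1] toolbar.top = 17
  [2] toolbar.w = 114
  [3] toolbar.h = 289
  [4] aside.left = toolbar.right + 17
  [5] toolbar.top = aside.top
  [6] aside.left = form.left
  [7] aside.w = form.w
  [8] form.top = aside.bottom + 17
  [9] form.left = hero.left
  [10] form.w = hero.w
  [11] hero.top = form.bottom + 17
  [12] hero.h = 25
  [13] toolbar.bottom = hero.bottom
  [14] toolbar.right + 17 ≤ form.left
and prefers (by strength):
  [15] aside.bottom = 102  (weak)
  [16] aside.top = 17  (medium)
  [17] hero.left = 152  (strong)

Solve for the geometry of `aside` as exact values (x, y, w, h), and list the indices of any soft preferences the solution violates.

1. aside.x = 145  [aside.left = toolbar.right + 17]
2. aside.y = 17  [toolbar.top = aside.top]
3. aside.w = 206  [aside.w = form.w]
4. aside.h = 57  [form.top = aside.bottom + 17]

aside = (x=145, y=17, w=206, h=57)
violated soft preferences: 15, 17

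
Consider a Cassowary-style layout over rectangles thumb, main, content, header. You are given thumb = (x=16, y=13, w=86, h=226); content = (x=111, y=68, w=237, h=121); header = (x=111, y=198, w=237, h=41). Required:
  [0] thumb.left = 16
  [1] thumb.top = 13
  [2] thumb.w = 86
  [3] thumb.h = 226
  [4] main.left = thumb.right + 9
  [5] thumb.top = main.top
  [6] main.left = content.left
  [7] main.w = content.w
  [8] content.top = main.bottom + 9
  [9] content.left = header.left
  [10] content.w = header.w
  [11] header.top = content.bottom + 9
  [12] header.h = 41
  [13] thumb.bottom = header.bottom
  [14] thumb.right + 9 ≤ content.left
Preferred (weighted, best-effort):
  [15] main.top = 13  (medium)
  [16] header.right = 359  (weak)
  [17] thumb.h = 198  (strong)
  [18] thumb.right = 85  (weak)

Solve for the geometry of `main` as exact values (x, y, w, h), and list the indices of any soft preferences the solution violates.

1. main.x = 111  [main.left = thumb.right + 9]
2. main.y = 13  [thumb.top = main.top]
3. main.w = 237  [main.w = content.w]
4. main.h = 46  [content.top = main.bottom + 9]

main = (x=111, y=13, w=237, h=46)
violated soft preferences: 16, 17, 18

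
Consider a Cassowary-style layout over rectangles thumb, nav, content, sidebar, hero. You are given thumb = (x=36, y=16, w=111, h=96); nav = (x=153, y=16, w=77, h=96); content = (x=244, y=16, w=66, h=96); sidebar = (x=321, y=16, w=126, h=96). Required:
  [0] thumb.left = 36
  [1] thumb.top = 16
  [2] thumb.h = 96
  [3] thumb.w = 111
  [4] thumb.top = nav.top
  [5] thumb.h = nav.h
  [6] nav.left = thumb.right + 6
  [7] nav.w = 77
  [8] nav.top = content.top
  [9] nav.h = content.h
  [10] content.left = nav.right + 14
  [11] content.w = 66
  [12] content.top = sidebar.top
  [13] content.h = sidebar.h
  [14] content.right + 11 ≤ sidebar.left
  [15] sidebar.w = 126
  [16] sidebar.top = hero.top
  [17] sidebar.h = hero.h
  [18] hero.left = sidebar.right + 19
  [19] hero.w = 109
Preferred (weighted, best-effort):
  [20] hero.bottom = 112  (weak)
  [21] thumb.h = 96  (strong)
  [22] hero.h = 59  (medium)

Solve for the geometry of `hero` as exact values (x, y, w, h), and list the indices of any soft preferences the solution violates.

hero = (x=466, y=16, w=109, h=96)
violated soft preferences: 22

1. hero.y = 16  [sidebar.top = hero.top]
2. hero.h = 96  [sidebar.h = hero.h]
3. hero.x = 466  [hero.left = sidebar.right + 19]
4. hero.w = 109  [hero.w = 109]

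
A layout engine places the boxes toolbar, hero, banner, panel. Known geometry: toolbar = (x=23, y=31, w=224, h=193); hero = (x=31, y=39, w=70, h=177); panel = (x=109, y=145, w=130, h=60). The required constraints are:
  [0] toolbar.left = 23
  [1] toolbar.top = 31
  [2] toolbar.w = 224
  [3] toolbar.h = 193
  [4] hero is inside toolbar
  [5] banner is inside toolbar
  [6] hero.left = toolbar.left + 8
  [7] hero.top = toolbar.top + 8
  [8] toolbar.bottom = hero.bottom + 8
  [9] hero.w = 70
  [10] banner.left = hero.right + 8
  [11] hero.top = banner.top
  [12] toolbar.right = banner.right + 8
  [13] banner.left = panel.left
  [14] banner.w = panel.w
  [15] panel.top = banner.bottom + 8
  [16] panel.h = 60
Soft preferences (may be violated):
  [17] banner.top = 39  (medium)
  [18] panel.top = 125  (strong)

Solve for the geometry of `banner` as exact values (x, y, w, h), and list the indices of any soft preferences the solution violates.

1. banner.x = 109  [banner.left = hero.right + 8]
2. banner.y = 39  [hero.top = banner.top]
3. banner.w = 130  [toolbar.right = banner.right + 8]
4. banner.h = 98  [panel.top = banner.bottom + 8]

banner = (x=109, y=39, w=130, h=98)
violated soft preferences: 18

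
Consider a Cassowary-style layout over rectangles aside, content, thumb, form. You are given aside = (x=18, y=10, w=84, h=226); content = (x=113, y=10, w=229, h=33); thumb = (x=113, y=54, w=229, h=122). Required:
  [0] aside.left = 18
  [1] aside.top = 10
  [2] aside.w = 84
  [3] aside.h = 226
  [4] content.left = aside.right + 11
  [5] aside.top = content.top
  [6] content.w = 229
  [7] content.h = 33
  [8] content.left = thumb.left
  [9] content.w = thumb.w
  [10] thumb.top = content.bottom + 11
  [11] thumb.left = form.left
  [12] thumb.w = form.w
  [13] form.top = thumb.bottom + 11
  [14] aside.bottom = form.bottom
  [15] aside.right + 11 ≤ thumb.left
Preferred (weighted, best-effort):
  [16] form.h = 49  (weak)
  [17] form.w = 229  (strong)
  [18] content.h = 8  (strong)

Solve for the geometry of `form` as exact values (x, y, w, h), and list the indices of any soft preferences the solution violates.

1. form.x = 113  [thumb.left = form.left]
2. form.w = 229  [thumb.w = form.w]
3. form.y = 187  [form.top = thumb.bottom + 11]
4. form.h = 49  [aside.bottom = form.bottom]

form = (x=113, y=187, w=229, h=49)
violated soft preferences: 18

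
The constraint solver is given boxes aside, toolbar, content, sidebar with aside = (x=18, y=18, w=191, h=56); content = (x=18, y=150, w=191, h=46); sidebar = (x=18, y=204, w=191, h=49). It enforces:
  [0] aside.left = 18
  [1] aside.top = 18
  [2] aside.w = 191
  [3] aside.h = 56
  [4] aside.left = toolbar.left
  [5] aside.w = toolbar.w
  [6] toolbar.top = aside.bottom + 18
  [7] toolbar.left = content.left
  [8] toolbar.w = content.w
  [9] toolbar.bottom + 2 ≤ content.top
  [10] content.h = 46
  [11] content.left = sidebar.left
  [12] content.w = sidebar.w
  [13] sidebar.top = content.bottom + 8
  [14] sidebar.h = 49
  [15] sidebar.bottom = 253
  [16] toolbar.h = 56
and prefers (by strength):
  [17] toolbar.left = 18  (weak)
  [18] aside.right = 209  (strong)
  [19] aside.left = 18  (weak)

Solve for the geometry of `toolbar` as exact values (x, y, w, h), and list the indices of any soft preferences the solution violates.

toolbar = (x=18, y=92, w=191, h=56)
violated soft preferences: none

1. toolbar.x = 18  [aside.left = toolbar.left]
2. toolbar.w = 191  [aside.w = toolbar.w]
3. toolbar.y = 92  [toolbar.top = aside.bottom + 18]
4. toolbar.h = 56  [toolbar.h = 56]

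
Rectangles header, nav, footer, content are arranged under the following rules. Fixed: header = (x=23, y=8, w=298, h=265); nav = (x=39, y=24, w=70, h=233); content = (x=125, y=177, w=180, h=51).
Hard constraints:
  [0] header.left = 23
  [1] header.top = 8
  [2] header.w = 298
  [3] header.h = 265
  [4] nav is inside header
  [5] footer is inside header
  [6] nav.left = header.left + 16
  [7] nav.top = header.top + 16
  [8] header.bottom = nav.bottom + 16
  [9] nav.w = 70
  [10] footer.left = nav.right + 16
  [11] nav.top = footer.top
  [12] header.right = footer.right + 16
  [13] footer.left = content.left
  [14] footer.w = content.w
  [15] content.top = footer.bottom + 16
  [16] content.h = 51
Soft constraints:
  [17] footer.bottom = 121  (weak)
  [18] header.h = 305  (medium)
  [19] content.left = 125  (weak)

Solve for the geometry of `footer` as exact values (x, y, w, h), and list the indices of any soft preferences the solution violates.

1. footer.x = 125  [footer.left = nav.right + 16]
2. footer.y = 24  [nav.top = footer.top]
3. footer.w = 180  [header.right = footer.right + 16]
4. footer.h = 137  [content.top = footer.bottom + 16]

footer = (x=125, y=24, w=180, h=137)
violated soft preferences: 17, 18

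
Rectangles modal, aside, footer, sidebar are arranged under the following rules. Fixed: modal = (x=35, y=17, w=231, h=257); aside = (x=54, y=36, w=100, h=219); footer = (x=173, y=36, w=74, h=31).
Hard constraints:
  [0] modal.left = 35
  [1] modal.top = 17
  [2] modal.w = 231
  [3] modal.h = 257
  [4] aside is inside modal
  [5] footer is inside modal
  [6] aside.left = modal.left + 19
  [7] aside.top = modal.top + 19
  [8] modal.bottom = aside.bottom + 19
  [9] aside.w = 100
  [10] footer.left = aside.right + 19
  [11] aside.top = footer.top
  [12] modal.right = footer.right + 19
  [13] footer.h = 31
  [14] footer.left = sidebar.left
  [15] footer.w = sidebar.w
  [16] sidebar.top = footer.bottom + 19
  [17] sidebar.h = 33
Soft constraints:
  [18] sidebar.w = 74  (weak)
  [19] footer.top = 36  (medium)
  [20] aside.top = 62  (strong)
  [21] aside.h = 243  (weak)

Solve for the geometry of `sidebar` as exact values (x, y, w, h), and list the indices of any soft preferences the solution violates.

1. sidebar.x = 173  [footer.left = sidebar.left]
2. sidebar.w = 74  [footer.w = sidebar.w]
3. sidebar.y = 86  [sidebar.top = footer.bottom + 19]
4. sidebar.h = 33  [sidebar.h = 33]

sidebar = (x=173, y=86, w=74, h=33)
violated soft preferences: 20, 21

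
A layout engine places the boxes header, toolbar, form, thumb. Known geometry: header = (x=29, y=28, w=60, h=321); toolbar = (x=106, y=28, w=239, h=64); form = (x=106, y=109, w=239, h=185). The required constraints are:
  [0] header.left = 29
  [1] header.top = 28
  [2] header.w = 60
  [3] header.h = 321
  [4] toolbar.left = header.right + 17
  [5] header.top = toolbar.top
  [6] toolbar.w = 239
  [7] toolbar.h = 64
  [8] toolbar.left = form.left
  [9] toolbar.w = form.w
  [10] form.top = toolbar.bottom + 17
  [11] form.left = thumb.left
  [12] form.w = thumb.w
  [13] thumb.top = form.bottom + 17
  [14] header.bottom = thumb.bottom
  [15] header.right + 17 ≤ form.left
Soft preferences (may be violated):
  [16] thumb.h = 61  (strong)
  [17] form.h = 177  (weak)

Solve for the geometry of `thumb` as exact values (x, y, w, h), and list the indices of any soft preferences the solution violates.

1. thumb.x = 106  [form.left = thumb.left]
2. thumb.w = 239  [form.w = thumb.w]
3. thumb.y = 311  [thumb.top = form.bottom + 17]
4. thumb.h = 38  [header.bottom = thumb.bottom]

thumb = (x=106, y=311, w=239, h=38)
violated soft preferences: 16, 17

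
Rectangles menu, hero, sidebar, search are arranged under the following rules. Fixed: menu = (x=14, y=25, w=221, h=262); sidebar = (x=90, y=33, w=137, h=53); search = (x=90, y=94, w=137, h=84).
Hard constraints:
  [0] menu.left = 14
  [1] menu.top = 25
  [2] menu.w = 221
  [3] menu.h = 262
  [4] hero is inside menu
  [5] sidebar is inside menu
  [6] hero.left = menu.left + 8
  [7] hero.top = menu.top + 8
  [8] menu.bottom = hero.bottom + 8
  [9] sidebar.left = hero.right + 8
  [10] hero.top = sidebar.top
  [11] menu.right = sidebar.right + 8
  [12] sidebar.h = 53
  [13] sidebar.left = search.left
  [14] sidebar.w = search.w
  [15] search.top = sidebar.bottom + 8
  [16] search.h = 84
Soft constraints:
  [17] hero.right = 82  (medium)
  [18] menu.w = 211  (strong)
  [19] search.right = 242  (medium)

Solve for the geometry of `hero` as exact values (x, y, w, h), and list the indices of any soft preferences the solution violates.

1. hero.x = 22  [hero.left = menu.left + 8]
2. hero.y = 33  [hero.top = menu.top + 8]
3. hero.h = 246  [menu.bottom = hero.bottom + 8]
4. hero.w = 60  [sidebar.left = hero.right + 8]

hero = (x=22, y=33, w=60, h=246)
violated soft preferences: 18, 19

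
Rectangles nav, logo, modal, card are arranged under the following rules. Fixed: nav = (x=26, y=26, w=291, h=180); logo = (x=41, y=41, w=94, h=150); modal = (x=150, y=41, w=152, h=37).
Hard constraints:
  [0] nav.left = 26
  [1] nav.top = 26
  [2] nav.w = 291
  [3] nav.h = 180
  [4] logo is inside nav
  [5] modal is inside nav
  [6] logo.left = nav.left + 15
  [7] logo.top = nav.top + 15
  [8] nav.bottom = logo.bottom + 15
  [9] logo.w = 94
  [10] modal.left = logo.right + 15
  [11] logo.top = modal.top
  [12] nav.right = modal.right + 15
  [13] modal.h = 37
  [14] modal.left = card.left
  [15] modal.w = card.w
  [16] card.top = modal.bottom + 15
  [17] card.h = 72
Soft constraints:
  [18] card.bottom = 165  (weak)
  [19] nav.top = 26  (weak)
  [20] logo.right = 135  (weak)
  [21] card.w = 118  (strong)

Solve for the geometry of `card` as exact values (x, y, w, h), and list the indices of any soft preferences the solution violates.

1. card.x = 150  [modal.left = card.left]
2. card.w = 152  [modal.w = card.w]
3. card.y = 93  [card.top = modal.bottom + 15]
4. card.h = 72  [card.h = 72]

card = (x=150, y=93, w=152, h=72)
violated soft preferences: 21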